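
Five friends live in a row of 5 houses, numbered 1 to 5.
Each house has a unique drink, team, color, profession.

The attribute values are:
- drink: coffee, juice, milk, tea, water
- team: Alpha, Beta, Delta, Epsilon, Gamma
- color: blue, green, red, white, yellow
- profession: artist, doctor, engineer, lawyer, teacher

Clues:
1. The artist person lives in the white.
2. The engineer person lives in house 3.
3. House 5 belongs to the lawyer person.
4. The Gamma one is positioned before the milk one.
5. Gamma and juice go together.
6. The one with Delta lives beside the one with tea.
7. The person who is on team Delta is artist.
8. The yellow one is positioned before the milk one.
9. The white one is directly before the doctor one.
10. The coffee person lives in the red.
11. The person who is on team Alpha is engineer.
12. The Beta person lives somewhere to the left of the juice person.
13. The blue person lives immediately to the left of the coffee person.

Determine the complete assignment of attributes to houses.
Solution:

House | Drink | Team | Color | Profession
-----------------------------------------
  1   | water | Delta | white | artist
  2   | tea | Beta | blue | doctor
  3   | coffee | Alpha | red | engineer
  4   | juice | Gamma | yellow | teacher
  5   | milk | Epsilon | green | lawyer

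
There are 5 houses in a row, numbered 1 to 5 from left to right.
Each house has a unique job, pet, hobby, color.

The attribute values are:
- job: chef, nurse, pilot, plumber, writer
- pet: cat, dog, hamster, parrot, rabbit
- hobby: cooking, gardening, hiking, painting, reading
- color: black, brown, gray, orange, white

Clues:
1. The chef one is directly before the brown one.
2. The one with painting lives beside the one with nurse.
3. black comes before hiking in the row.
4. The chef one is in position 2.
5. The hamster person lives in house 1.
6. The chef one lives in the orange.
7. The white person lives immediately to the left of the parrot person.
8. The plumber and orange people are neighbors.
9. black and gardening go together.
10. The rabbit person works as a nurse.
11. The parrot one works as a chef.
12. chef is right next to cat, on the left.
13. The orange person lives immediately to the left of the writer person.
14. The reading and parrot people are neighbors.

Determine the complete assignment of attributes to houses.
Solution:

House | Job | Pet | Hobby | Color
---------------------------------
  1   | plumber | hamster | reading | white
  2   | chef | parrot | cooking | orange
  3   | writer | cat | painting | brown
  4   | nurse | rabbit | gardening | black
  5   | pilot | dog | hiking | gray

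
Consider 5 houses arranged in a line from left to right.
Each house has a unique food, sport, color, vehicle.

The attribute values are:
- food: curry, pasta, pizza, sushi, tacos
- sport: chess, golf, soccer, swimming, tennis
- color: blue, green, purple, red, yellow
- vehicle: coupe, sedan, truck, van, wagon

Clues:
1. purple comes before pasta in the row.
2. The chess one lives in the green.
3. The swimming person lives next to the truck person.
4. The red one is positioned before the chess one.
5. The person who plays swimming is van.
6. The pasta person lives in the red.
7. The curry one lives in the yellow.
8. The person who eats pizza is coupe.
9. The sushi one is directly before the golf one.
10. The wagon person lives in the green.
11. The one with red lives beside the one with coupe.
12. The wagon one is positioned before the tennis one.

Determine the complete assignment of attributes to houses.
Solution:

House | Food | Sport | Color | Vehicle
--------------------------------------
  1   | sushi | swimming | purple | van
  2   | pasta | golf | red | truck
  3   | pizza | soccer | blue | coupe
  4   | tacos | chess | green | wagon
  5   | curry | tennis | yellow | sedan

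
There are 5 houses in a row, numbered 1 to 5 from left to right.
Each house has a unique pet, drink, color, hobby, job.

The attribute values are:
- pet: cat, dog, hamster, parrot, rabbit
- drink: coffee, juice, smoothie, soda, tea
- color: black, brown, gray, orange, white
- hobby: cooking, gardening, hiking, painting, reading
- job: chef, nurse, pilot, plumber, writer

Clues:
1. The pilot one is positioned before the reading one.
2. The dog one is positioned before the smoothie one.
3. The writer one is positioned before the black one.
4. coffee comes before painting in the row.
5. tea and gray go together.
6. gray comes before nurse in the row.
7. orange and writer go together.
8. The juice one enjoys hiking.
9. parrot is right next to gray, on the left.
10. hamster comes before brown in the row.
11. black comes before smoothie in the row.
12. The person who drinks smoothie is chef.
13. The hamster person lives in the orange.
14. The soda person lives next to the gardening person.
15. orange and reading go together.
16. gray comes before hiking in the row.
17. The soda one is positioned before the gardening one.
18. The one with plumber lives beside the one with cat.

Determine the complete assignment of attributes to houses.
Solution:

House | Pet | Drink | Color | Hobby | Job
-----------------------------------------
  1   | parrot | soda | white | cooking | plumber
  2   | cat | tea | gray | gardening | pilot
  3   | hamster | coffee | orange | reading | writer
  4   | dog | juice | black | hiking | nurse
  5   | rabbit | smoothie | brown | painting | chef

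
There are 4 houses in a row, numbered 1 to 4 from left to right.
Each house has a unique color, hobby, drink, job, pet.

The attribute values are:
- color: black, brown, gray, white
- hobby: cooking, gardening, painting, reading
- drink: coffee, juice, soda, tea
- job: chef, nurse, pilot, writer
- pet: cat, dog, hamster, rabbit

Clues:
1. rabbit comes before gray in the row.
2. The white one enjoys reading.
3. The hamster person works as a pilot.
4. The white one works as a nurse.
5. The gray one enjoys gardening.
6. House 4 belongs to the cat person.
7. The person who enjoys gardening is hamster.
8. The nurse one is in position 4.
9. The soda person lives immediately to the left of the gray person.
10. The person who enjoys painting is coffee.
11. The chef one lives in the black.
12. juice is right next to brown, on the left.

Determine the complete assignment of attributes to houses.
Solution:

House | Color | Hobby | Drink | Job | Pet
-----------------------------------------
  1   | black | cooking | soda | chef | rabbit
  2   | gray | gardening | juice | pilot | hamster
  3   | brown | painting | coffee | writer | dog
  4   | white | reading | tea | nurse | cat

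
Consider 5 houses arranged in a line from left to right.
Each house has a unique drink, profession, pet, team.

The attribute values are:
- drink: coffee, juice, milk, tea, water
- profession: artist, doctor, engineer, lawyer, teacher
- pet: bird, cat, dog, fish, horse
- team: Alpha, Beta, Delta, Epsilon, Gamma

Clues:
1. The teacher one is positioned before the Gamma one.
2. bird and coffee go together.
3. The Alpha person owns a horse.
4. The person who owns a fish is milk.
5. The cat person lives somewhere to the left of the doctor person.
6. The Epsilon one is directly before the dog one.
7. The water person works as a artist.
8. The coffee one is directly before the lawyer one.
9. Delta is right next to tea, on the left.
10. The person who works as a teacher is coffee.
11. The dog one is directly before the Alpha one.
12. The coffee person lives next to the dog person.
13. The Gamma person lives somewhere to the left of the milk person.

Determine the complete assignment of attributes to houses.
Solution:

House | Drink | Profession | Pet | Team
---------------------------------------
  1   | coffee | teacher | bird | Epsilon
  2   | juice | lawyer | dog | Delta
  3   | tea | engineer | horse | Alpha
  4   | water | artist | cat | Gamma
  5   | milk | doctor | fish | Beta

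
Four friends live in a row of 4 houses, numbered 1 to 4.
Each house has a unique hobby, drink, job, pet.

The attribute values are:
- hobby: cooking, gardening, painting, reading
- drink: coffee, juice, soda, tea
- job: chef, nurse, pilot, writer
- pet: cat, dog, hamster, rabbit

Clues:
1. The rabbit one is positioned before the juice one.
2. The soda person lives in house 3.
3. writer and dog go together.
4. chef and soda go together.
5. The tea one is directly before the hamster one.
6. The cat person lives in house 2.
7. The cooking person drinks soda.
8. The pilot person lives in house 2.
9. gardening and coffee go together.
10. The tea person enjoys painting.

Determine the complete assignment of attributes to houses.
Solution:

House | Hobby | Drink | Job | Pet
---------------------------------
  1   | gardening | coffee | nurse | rabbit
  2   | painting | tea | pilot | cat
  3   | cooking | soda | chef | hamster
  4   | reading | juice | writer | dog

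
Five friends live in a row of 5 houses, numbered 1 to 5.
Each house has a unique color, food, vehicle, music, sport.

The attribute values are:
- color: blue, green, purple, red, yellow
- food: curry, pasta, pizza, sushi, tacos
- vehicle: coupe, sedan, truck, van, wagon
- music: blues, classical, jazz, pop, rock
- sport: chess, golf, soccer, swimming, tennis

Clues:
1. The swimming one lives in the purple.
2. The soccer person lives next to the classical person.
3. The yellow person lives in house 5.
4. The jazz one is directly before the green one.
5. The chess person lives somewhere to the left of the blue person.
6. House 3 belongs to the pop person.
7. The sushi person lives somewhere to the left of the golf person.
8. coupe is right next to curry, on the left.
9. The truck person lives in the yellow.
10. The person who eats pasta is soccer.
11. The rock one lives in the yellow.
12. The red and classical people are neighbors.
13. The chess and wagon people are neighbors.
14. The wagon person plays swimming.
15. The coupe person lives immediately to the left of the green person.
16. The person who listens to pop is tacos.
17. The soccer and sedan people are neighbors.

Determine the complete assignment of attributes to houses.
Solution:

House | Color | Food | Vehicle | Music | Sport
----------------------------------------------
  1   | red | pasta | coupe | jazz | soccer
  2   | green | curry | sedan | classical | chess
  3   | purple | tacos | wagon | pop | swimming
  4   | blue | sushi | van | blues | tennis
  5   | yellow | pizza | truck | rock | golf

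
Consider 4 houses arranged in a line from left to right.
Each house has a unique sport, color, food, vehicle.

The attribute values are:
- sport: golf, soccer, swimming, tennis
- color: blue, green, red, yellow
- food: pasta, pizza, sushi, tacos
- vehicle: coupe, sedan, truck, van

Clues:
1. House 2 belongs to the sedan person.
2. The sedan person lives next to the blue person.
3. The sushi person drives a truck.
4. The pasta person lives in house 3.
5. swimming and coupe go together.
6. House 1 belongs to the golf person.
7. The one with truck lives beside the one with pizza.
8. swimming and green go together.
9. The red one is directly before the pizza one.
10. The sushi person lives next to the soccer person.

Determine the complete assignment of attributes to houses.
Solution:

House | Sport | Color | Food | Vehicle
--------------------------------------
  1   | golf | red | sushi | truck
  2   | soccer | yellow | pizza | sedan
  3   | tennis | blue | pasta | van
  4   | swimming | green | tacos | coupe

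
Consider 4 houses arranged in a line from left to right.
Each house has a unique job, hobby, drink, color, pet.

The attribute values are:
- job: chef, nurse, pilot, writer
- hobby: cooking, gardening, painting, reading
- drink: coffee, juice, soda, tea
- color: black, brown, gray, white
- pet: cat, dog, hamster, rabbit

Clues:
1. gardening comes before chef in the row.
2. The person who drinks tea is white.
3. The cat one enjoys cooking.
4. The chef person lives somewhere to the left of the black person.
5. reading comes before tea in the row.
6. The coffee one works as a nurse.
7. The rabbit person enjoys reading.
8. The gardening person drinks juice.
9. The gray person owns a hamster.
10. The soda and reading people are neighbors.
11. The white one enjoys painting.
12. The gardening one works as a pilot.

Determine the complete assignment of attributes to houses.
Solution:

House | Job | Hobby | Drink | Color | Pet
-----------------------------------------
  1   | pilot | gardening | juice | gray | hamster
  2   | chef | cooking | soda | brown | cat
  3   | nurse | reading | coffee | black | rabbit
  4   | writer | painting | tea | white | dog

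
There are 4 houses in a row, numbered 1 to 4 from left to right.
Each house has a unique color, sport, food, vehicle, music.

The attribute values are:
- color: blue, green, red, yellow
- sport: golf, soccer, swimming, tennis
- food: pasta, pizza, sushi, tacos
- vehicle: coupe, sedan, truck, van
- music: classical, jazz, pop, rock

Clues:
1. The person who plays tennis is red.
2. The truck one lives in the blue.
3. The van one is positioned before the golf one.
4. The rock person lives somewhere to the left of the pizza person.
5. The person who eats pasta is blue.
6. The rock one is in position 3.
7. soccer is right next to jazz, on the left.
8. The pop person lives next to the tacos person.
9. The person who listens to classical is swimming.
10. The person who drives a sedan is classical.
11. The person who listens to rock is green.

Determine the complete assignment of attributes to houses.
Solution:

House | Color | Sport | Food | Vehicle | Music
----------------------------------------------
  1   | blue | soccer | pasta | truck | pop
  2   | red | tennis | tacos | van | jazz
  3   | green | golf | sushi | coupe | rock
  4   | yellow | swimming | pizza | sedan | classical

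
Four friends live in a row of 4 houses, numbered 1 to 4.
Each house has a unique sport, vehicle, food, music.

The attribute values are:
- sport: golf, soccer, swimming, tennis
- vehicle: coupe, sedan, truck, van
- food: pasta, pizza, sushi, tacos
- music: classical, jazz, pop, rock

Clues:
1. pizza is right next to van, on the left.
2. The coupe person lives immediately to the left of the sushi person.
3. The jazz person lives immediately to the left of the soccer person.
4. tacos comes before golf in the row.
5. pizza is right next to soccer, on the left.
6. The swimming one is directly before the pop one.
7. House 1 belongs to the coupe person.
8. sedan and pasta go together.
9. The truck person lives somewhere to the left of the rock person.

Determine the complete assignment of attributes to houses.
Solution:

House | Sport | Vehicle | Food | Music
--------------------------------------
  1   | swimming | coupe | pizza | jazz
  2   | soccer | van | sushi | pop
  3   | tennis | truck | tacos | classical
  4   | golf | sedan | pasta | rock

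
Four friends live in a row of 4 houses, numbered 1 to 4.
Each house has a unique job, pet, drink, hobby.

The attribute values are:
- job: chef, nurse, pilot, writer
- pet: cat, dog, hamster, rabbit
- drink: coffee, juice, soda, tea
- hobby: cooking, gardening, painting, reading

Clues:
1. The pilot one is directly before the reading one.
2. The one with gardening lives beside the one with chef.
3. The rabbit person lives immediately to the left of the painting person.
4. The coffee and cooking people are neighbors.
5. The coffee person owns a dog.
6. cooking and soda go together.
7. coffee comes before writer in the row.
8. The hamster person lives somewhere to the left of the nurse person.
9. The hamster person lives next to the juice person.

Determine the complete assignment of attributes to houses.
Solution:

House | Job | Pet | Drink | Hobby
---------------------------------
  1   | pilot | hamster | tea | gardening
  2   | chef | rabbit | juice | reading
  3   | nurse | dog | coffee | painting
  4   | writer | cat | soda | cooking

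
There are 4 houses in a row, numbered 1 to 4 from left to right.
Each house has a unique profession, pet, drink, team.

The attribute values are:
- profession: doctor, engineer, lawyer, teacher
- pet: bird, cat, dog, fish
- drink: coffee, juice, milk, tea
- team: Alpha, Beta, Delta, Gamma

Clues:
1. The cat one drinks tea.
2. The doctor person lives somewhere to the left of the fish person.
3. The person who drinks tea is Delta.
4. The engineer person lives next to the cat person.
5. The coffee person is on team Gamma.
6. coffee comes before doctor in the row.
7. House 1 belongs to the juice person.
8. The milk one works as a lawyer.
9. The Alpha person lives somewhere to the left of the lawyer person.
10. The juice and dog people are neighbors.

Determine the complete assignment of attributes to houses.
Solution:

House | Profession | Pet | Drink | Team
---------------------------------------
  1   | teacher | bird | juice | Alpha
  2   | engineer | dog | coffee | Gamma
  3   | doctor | cat | tea | Delta
  4   | lawyer | fish | milk | Beta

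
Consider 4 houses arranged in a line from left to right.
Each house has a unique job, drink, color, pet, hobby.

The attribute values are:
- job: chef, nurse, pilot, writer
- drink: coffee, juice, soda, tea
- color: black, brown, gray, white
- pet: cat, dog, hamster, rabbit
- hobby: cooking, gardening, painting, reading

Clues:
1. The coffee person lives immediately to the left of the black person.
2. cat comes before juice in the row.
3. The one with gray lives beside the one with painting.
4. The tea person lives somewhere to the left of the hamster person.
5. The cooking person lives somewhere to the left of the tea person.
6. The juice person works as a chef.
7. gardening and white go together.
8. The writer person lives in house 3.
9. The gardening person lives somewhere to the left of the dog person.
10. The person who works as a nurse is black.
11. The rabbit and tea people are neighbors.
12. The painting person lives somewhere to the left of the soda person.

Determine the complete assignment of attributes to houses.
Solution:

House | Job | Drink | Color | Pet | Hobby
-----------------------------------------
  1   | pilot | coffee | gray | rabbit | cooking
  2   | nurse | tea | black | cat | painting
  3   | writer | soda | white | hamster | gardening
  4   | chef | juice | brown | dog | reading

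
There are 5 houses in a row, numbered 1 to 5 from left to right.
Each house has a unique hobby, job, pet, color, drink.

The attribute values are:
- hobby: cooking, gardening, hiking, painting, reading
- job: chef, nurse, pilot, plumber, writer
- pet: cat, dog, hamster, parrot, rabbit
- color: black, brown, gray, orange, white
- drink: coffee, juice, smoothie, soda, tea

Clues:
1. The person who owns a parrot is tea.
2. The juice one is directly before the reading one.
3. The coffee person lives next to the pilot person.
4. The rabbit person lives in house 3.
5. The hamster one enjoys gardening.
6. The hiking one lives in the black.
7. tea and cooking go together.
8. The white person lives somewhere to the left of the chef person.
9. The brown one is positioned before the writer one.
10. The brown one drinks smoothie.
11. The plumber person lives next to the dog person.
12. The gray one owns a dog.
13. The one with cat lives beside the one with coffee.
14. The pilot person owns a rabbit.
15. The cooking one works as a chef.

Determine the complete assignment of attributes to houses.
Solution:

House | Hobby | Job | Pet | Color | Drink
-----------------------------------------
  1   | hiking | plumber | cat | black | juice
  2   | reading | nurse | dog | gray | coffee
  3   | painting | pilot | rabbit | brown | smoothie
  4   | gardening | writer | hamster | white | soda
  5   | cooking | chef | parrot | orange | tea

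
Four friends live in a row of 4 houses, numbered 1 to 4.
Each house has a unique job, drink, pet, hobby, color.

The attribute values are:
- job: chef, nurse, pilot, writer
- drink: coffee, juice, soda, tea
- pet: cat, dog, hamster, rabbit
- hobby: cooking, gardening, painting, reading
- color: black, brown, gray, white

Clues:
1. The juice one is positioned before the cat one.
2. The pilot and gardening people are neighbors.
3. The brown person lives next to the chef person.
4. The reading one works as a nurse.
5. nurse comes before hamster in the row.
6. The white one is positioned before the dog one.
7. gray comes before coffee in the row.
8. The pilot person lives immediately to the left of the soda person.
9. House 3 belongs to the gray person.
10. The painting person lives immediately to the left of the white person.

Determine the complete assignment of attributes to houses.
Solution:

House | Job | Drink | Pet | Hobby | Color
-----------------------------------------
  1   | pilot | juice | rabbit | painting | brown
  2   | chef | soda | cat | gardening | white
  3   | nurse | tea | dog | reading | gray
  4   | writer | coffee | hamster | cooking | black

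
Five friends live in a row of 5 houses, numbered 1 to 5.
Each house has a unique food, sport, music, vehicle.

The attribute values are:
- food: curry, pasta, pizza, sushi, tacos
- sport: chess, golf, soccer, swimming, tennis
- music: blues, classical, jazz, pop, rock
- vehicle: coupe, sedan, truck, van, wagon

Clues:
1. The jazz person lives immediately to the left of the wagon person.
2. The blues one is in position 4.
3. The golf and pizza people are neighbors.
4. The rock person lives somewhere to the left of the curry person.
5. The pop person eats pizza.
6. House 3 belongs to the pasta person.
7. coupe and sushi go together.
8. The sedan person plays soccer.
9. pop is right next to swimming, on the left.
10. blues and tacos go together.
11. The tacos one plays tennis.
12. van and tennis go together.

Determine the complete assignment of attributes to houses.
Solution:

House | Food | Sport | Music | Vehicle
--------------------------------------
  1   | sushi | golf | jazz | coupe
  2   | pizza | chess | pop | wagon
  3   | pasta | swimming | rock | truck
  4   | tacos | tennis | blues | van
  5   | curry | soccer | classical | sedan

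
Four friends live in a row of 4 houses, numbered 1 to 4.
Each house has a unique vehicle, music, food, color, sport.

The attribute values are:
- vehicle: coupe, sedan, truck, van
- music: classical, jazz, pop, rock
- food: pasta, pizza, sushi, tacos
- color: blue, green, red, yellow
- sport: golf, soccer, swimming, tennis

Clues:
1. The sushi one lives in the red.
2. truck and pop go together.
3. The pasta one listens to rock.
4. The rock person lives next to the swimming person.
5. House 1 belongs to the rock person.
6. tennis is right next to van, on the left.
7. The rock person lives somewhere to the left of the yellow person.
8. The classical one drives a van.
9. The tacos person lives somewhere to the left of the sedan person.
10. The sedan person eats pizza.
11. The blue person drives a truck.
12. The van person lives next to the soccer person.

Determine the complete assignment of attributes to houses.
Solution:

House | Vehicle | Music | Food | Color | Sport
----------------------------------------------
  1   | coupe | rock | pasta | green | tennis
  2   | van | classical | sushi | red | swimming
  3   | truck | pop | tacos | blue | soccer
  4   | sedan | jazz | pizza | yellow | golf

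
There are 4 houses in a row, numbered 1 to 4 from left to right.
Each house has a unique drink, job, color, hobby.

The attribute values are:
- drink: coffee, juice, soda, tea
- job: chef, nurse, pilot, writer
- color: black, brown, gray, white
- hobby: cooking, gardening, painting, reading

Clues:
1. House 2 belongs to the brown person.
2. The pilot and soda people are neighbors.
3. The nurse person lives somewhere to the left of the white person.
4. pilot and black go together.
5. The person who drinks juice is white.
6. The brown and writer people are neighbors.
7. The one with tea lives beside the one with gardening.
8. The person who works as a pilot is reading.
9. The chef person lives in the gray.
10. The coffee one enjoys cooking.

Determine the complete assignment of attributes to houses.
Solution:

House | Drink | Job | Color | Hobby
-----------------------------------
  1   | tea | pilot | black | reading
  2   | soda | nurse | brown | gardening
  3   | juice | writer | white | painting
  4   | coffee | chef | gray | cooking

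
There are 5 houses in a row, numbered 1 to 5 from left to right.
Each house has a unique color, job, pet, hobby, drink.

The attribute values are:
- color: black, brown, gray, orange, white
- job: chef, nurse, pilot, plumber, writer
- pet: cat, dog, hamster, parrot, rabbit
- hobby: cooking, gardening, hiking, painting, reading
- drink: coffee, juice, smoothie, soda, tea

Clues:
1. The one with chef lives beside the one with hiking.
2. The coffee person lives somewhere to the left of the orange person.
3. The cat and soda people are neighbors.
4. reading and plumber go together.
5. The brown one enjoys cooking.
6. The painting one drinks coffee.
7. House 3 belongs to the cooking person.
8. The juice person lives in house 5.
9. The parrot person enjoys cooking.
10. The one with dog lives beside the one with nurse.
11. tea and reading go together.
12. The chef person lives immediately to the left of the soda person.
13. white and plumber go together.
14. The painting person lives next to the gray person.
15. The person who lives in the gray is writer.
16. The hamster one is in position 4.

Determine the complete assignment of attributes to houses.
Solution:

House | Color | Job | Pet | Hobby | Drink
-----------------------------------------
  1   | black | chef | cat | painting | coffee
  2   | gray | writer | dog | hiking | soda
  3   | brown | nurse | parrot | cooking | smoothie
  4   | white | plumber | hamster | reading | tea
  5   | orange | pilot | rabbit | gardening | juice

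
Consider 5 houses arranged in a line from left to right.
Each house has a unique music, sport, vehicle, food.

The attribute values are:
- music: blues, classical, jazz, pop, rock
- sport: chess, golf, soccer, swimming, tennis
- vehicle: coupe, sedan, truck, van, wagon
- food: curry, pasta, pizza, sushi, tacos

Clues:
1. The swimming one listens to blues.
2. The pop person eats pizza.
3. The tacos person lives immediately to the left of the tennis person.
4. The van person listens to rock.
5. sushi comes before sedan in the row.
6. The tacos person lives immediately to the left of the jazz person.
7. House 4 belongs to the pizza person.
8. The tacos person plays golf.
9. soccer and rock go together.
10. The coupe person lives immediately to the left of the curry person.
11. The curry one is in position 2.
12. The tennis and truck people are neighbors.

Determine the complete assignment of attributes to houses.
Solution:

House | Music | Sport | Vehicle | Food
--------------------------------------
  1   | classical | golf | coupe | tacos
  2   | jazz | tennis | wagon | curry
  3   | blues | swimming | truck | sushi
  4   | pop | chess | sedan | pizza
  5   | rock | soccer | van | pasta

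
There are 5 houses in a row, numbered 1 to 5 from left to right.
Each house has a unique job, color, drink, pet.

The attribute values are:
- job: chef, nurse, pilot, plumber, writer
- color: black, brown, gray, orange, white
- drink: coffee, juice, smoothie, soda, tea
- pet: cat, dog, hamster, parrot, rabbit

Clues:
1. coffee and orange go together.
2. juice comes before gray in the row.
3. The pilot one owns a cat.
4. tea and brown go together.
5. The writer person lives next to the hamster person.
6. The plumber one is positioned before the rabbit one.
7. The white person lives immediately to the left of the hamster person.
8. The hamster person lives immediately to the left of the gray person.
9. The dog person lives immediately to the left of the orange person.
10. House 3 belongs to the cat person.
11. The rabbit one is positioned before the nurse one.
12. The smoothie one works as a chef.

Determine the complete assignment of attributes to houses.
Solution:

House | Job | Color | Drink | Pet
---------------------------------
  1   | writer | white | juice | dog
  2   | plumber | orange | coffee | hamster
  3   | pilot | gray | soda | cat
  4   | chef | black | smoothie | rabbit
  5   | nurse | brown | tea | parrot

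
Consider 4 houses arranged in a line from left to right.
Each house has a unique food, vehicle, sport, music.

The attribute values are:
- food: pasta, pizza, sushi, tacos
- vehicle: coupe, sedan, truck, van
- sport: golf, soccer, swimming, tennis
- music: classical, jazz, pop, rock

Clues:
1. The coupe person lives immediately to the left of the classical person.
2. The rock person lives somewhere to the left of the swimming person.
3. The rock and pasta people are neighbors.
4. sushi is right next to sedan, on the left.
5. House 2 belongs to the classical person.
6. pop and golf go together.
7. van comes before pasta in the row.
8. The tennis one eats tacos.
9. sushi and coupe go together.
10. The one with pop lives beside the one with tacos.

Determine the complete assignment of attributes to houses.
Solution:

House | Food | Vehicle | Sport | Music
--------------------------------------
  1   | sushi | coupe | golf | pop
  2   | tacos | sedan | tennis | classical
  3   | pizza | van | soccer | rock
  4   | pasta | truck | swimming | jazz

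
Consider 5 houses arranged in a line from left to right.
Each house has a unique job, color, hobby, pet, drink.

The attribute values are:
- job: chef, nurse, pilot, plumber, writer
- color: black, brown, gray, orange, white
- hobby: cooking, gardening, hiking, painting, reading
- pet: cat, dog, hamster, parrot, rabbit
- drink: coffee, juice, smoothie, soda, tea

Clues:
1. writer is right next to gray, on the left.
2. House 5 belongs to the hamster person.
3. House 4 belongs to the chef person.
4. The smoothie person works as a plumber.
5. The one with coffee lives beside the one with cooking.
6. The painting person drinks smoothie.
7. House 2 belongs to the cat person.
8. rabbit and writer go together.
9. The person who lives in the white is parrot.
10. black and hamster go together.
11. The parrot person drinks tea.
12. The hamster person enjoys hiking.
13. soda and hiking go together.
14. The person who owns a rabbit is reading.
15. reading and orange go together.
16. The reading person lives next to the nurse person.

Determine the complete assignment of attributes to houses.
Solution:

House | Job | Color | Hobby | Pet | Drink
-----------------------------------------
  1   | writer | orange | reading | rabbit | coffee
  2   | nurse | gray | cooking | cat | juice
  3   | plumber | brown | painting | dog | smoothie
  4   | chef | white | gardening | parrot | tea
  5   | pilot | black | hiking | hamster | soda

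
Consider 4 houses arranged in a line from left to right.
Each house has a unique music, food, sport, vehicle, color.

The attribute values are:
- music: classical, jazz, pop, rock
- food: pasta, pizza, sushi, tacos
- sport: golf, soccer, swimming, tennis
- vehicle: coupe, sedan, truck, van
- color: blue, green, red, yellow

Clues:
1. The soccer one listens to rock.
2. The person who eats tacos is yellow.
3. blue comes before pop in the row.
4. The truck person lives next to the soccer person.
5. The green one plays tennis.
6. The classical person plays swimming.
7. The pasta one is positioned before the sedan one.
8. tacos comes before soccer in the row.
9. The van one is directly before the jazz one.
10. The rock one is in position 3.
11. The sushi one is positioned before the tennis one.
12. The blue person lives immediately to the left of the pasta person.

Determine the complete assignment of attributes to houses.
Solution:

House | Music | Food | Sport | Vehicle | Color
----------------------------------------------
  1   | classical | tacos | swimming | van | yellow
  2   | jazz | sushi | golf | truck | blue
  3   | rock | pasta | soccer | coupe | red
  4   | pop | pizza | tennis | sedan | green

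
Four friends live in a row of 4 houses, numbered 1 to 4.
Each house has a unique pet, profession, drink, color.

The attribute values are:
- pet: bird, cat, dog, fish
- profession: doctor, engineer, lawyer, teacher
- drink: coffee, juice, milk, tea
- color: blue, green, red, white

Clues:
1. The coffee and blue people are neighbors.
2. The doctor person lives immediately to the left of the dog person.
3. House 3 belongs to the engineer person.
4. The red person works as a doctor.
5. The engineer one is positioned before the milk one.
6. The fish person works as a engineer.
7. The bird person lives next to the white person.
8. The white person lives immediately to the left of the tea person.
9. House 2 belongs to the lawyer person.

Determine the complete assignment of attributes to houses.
Solution:

House | Pet | Profession | Drink | Color
----------------------------------------
  1   | bird | doctor | juice | red
  2   | dog | lawyer | coffee | white
  3   | fish | engineer | tea | blue
  4   | cat | teacher | milk | green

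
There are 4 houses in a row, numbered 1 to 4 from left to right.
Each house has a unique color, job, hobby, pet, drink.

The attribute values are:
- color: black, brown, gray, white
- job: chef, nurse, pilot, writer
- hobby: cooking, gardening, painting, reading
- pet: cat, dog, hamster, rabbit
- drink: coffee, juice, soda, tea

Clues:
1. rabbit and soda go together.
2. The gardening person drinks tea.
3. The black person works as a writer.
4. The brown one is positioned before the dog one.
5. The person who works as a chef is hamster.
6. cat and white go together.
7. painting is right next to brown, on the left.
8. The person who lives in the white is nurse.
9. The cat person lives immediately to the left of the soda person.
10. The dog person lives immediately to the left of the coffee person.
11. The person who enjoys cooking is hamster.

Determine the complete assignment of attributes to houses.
Solution:

House | Color | Job | Hobby | Pet | Drink
-----------------------------------------
  1   | white | nurse | painting | cat | juice
  2   | brown | pilot | reading | rabbit | soda
  3   | black | writer | gardening | dog | tea
  4   | gray | chef | cooking | hamster | coffee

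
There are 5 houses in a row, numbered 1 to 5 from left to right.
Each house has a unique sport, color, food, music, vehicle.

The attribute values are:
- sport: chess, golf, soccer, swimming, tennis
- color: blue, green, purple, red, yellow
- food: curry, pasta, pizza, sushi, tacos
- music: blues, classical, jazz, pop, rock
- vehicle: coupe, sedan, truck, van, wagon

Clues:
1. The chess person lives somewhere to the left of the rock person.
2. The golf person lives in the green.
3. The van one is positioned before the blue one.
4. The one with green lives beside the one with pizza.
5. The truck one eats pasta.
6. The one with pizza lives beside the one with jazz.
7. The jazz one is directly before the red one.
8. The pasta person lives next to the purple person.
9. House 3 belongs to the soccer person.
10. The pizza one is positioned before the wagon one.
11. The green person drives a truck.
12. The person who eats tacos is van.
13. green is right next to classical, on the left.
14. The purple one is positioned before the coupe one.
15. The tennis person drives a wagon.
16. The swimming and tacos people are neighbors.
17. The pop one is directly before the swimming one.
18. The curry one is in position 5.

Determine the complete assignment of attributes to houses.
Solution:

House | Sport | Color | Food | Music | Vehicle
----------------------------------------------
  1   | golf | green | pasta | pop | truck
  2   | swimming | purple | pizza | classical | sedan
  3   | soccer | yellow | tacos | jazz | van
  4   | chess | red | sushi | blues | coupe
  5   | tennis | blue | curry | rock | wagon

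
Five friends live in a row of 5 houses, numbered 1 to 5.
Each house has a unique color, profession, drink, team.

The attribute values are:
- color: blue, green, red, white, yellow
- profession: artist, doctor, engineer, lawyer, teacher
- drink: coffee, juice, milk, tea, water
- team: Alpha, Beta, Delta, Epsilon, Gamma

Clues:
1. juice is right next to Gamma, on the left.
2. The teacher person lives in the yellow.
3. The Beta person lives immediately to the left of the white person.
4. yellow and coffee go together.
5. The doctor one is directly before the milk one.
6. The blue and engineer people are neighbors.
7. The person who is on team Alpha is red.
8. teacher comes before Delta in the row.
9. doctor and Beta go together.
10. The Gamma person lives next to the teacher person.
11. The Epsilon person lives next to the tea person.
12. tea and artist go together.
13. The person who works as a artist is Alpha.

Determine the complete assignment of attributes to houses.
Solution:

House | Color | Profession | Drink | Team
-----------------------------------------
  1   | blue | doctor | juice | Beta
  2   | white | engineer | milk | Gamma
  3   | yellow | teacher | coffee | Epsilon
  4   | red | artist | tea | Alpha
  5   | green | lawyer | water | Delta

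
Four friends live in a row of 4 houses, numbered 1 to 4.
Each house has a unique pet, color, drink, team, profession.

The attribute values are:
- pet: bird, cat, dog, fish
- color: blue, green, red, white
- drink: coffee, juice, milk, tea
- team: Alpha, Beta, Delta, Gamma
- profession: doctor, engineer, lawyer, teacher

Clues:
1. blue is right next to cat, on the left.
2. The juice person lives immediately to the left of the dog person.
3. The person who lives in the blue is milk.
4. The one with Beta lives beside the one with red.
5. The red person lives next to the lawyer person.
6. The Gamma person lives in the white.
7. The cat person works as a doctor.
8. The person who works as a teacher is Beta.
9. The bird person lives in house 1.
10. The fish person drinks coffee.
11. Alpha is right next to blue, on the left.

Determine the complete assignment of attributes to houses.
Solution:

House | Pet | Color | Drink | Team | Profession
-----------------------------------------------
  1   | bird | green | juice | Alpha | engineer
  2   | dog | blue | milk | Beta | teacher
  3   | cat | red | tea | Delta | doctor
  4   | fish | white | coffee | Gamma | lawyer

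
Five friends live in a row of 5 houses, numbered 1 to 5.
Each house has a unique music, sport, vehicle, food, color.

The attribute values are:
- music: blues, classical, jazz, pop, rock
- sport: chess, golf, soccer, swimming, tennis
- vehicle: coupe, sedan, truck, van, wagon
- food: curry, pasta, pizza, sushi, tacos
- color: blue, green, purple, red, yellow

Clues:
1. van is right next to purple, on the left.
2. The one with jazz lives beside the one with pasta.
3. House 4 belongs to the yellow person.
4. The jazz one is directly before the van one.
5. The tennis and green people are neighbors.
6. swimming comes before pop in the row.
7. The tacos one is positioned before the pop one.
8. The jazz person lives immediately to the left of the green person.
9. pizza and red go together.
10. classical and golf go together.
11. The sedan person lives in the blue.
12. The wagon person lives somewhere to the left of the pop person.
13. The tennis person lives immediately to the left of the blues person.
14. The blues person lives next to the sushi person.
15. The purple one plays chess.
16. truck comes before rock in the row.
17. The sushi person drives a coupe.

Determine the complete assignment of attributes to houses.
Solution:

House | Music | Sport | Vehicle | Food | Color
----------------------------------------------
  1   | jazz | tennis | truck | pizza | red
  2   | blues | swimming | van | pasta | green
  3   | rock | chess | coupe | sushi | purple
  4   | classical | golf | wagon | tacos | yellow
  5   | pop | soccer | sedan | curry | blue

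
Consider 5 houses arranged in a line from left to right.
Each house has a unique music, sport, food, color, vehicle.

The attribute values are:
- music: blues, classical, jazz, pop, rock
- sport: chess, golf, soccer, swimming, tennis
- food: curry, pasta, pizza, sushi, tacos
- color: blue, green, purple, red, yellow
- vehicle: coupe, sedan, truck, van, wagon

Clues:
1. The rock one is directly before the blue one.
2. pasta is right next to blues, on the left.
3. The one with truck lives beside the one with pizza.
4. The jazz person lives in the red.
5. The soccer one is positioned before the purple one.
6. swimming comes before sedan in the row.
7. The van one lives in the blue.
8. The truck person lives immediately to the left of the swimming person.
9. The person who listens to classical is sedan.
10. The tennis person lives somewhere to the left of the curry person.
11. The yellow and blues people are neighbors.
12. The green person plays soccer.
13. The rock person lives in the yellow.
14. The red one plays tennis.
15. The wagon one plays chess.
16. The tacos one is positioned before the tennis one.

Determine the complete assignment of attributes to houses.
Solution:

House | Music | Sport | Food | Color | Vehicle
----------------------------------------------
  1   | rock | golf | pasta | yellow | truck
  2   | blues | swimming | pizza | blue | van
  3   | classical | soccer | tacos | green | sedan
  4   | jazz | tennis | sushi | red | coupe
  5   | pop | chess | curry | purple | wagon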